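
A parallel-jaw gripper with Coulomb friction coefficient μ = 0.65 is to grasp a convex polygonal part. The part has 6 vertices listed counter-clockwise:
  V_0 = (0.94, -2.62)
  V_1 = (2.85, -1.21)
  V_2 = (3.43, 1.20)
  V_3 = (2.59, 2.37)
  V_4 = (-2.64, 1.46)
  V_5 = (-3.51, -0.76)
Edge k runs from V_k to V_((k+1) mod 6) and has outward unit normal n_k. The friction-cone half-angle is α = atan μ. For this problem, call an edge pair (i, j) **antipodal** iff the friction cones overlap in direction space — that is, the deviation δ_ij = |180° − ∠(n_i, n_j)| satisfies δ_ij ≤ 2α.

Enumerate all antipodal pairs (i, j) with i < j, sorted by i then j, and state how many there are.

α = atan 0.65 = 33.02°;  2α = 66.05°
n_0 = (+0.5939, -0.8045)
n_1 = (+0.9722, -0.2340)
n_2 = (+0.8123, +0.5832)
n_3 = (-0.1714, +0.9852)
n_4 = (-0.9311, +0.3649)
n_5 = (-0.3856, -0.9226)
  (0,1): δ = 139.97°  ·
  (0,2): δ = 90.76°  ·
  (0,3): δ = 26.57°  ✓
  (0,4): δ = 32.16°  ✓
  (0,5): δ = 120.88°  ·
  (1,2): δ = 130.79°  ·
  (1,3): δ = 66.60°  ·
  (1,4): δ = 7.87°  ✓
  (1,5): δ = 80.85°  ·
  (2,3): δ = 115.81°  ·
  (2,4): δ = 57.08°  ✓
  (2,5): δ = 31.64°  ✓
  (3,4): δ = 121.27°  ·
  (3,5): δ = 32.55°  ✓
  (4,5): δ = 91.28°  ·
antipodal pairs: 6

count = 6; pairs: (0,3), (0,4), (1,4), (2,4), (2,5), (3,5)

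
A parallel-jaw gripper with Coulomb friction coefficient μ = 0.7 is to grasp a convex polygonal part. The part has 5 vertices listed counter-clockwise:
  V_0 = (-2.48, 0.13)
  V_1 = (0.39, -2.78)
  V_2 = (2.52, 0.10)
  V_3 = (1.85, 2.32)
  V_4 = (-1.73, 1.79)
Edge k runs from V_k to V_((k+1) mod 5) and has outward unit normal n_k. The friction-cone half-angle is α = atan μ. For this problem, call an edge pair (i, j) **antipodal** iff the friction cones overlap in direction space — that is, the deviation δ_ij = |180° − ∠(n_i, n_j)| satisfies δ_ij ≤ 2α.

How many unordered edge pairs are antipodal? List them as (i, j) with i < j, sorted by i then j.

α = atan 0.7 = 34.99°;  2α = 69.98°
n_0 = (-0.7120, -0.7022)
n_1 = (+0.8040, -0.5946)
n_2 = (+0.9574, +0.2889)
n_3 = (-0.1464, +0.9892)
n_4 = (-0.9113, +0.4117)
  (0,1): δ = 81.09°  ·
  (0,2): δ = 27.81°  ✓
  (0,3): δ = 53.82°  ✓
  (0,4): δ = 111.08°  ·
  (1,2): δ = 126.72°  ·
  (1,3): δ = 45.09°  ✓
  (1,4): δ = 12.17°  ✓
  (2,3): δ = 98.37°  ·
  (2,4): δ = 41.11°  ✓
  (3,4): δ = 122.73°  ·
antipodal pairs: 5

count = 5; pairs: (0,2), (0,3), (1,3), (1,4), (2,4)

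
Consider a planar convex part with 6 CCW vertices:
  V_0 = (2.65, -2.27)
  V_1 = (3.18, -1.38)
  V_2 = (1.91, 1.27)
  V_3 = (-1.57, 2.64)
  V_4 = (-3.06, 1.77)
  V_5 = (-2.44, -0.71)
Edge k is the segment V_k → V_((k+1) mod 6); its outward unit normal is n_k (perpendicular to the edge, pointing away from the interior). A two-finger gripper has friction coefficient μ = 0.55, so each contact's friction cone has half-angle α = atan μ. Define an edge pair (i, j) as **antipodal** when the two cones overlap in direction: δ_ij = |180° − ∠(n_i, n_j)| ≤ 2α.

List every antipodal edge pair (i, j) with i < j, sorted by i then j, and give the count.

count = 7; pairs: (0,3), (0,4), (1,4), (1,5), (2,4), (2,5), (3,5)

α = atan 0.55 = 28.81°;  2α = 57.62°
n_0 = (+0.8592, -0.5117)
n_1 = (+0.9018, +0.4322)
n_2 = (+0.3663, +0.9305)
n_3 = (-0.5042, +0.8636)
n_4 = (-0.9701, -0.2425)
n_5 = (-0.2930, -0.9561)
  (0,1): δ = 123.62°  ·
  (0,2): δ = 80.71°  ·
  (0,3): δ = 28.95°  ✓
  (0,4): δ = 44.81°  ✓
  (0,5): δ = 103.73°  ·
  (1,2): δ = 137.09°  ·
  (1,3): δ = 85.33°  ·
  (1,4): δ = 11.57°  ✓
  (1,5): δ = 47.35°  ✓
  (2,3): δ = 128.23°  ·
  (2,4): δ = 54.48°  ✓
  (2,5): δ = 4.45°  ✓
  (3,4): δ = 106.24°  ·
  (3,5): δ = 47.32°  ✓
  (4,5): δ = 121.08°  ·
antipodal pairs: 7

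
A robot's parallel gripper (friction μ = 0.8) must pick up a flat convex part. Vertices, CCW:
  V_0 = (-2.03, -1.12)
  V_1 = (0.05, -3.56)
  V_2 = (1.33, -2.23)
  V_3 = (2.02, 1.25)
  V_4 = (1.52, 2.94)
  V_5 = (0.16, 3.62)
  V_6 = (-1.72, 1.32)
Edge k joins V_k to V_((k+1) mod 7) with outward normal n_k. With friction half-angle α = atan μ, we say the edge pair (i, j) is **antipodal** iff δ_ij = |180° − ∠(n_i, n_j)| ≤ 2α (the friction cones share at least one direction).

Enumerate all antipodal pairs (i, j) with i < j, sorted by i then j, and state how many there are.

count = 11; pairs: (0,2), (0,3), (0,4), (1,4), (1,5), (1,6), (2,5), (2,6), (3,5), (3,6), (4,6)

α = atan 0.8 = 38.66°;  2α = 77.32°
n_0 = (-0.7610, -0.6487)
n_1 = (+0.7205, -0.6934)
n_2 = (+0.9809, -0.1945)
n_3 = (+0.9589, +0.2837)
n_4 = (+0.4472, +0.8944)
n_5 = (-0.7743, +0.6329)
n_6 = (-0.9920, +0.1260)
  (0,1): δ = 84.35°  ·
  (0,2): δ = 51.66°  ✓
  (0,3): δ = 23.96°  ✓
  (0,4): δ = 22.99°  ✓
  (0,5): δ = 100.29°  ·
  (0,6): δ = 132.31°  ·
  (1,2): δ = 147.31°  ·
  (1,3): δ = 119.62°  ·
  (1,4): δ = 72.66°  ✓
  (1,5): δ = 4.64°  ✓
  (1,6): δ = 36.66°  ✓
  (2,3): δ = 152.30°  ·
  (2,4): δ = 105.35°  ·
  (2,5): δ = 28.05°  ✓
  (2,6): δ = 3.97°  ✓
  (3,4): δ = 133.05°  ·
  (3,5): δ = 55.74°  ✓
  (3,6): δ = 23.72°  ✓
  (4,5): δ = 102.70°  ·
  (4,6): δ = 70.68°  ✓
  (5,6): δ = 147.98°  ·
antipodal pairs: 11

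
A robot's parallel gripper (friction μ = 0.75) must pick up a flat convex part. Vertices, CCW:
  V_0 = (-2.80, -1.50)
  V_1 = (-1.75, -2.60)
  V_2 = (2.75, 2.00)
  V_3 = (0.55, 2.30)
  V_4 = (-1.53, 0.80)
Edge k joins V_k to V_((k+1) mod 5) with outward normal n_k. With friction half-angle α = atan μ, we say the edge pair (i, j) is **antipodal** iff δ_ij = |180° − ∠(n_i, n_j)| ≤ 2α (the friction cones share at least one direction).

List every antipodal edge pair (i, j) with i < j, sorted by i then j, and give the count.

count = 4; pairs: (0,2), (1,2), (1,3), (1,4)

α = atan 0.75 = 36.87°;  2α = 73.74°
n_0 = (-0.7234, -0.6905)
n_1 = (+0.7148, -0.6993)
n_2 = (+0.1351, +0.9908)
n_3 = (-0.5849, +0.8111)
n_4 = (-0.8754, +0.4834)
  (0,1): δ = 88.04°  ·
  (0,2): δ = 38.57°  ✓
  (0,3): δ = 82.13°  ·
  (0,4): δ = 107.43°  ·
  (1,2): δ = 53.39°  ✓
  (1,3): δ = 9.83°  ✓
  (1,4): δ = 15.46°  ✓
  (2,3): δ = 136.44°  ·
  (2,4): δ = 111.14°  ·
  (3,4): δ = 154.70°  ·
antipodal pairs: 4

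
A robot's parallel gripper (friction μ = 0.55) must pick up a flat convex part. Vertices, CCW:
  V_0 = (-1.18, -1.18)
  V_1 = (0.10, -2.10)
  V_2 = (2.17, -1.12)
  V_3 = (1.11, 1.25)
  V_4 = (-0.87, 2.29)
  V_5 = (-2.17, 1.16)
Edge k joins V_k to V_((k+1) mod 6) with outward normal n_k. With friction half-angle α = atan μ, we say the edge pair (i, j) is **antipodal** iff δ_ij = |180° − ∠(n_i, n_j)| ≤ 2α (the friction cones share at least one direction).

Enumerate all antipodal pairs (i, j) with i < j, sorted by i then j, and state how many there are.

α = atan 0.55 = 28.81°;  2α = 57.62°
n_0 = (-0.5836, -0.8120)
n_1 = (+0.4279, -0.9038)
n_2 = (+0.9129, +0.4083)
n_3 = (+0.4650, +0.8853)
n_4 = (-0.6560, +0.7547)
n_5 = (-0.9210, -0.3896)
  (0,1): δ = 118.96°  ·
  (0,2): δ = 30.20°  ✓
  (0,3): δ = 8.00°  ✓
  (0,4): δ = 76.70°  ·
  (0,5): δ = 148.64°  ·
  (1,2): δ = 91.24°  ·
  (1,3): δ = 53.05°  ✓
  (1,4): δ = 15.66°  ✓
  (1,5): δ = 87.60°  ·
  (2,3): δ = 141.81°  ·
  (2,4): δ = 73.10°  ·
  (2,5): δ = 1.16°  ✓
  (3,4): δ = 111.29°  ·
  (3,5): δ = 39.36°  ✓
  (4,5): δ = 108.07°  ·
antipodal pairs: 6

count = 6; pairs: (0,2), (0,3), (1,3), (1,4), (2,5), (3,5)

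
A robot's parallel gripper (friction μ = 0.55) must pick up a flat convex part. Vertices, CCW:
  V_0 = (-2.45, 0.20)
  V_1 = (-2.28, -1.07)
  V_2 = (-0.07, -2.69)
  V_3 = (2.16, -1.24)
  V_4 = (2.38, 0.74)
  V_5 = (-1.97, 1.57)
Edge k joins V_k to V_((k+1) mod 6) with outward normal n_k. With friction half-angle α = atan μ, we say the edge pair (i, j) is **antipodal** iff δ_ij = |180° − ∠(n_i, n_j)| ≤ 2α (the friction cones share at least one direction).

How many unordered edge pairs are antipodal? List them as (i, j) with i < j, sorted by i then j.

α = atan 0.55 = 28.81°;  2α = 57.62°
n_0 = (-0.9912, -0.1327)
n_1 = (-0.5912, -0.8065)
n_2 = (+0.5451, -0.8384)
n_3 = (+0.9939, -0.1104)
n_4 = (+0.1874, +0.9823)
n_5 = (-0.9438, +0.3307)
  (0,1): δ = 133.87°  ·
  (0,2): δ = 64.59°  ·
  (0,3): δ = 13.96°  ✓
  (0,4): δ = 71.57°  ·
  (0,5): δ = 153.07°  ·
  (1,2): δ = 110.72°  ·
  (1,3): δ = 60.10°  ·
  (1,4): δ = 25.44°  ✓
  (1,5): δ = 106.93°  ·
  (2,3): δ = 129.37°  ·
  (2,4): δ = 43.84°  ✓
  (2,5): δ = 37.66°  ✓
  (3,4): δ = 94.46°  ·
  (3,5): δ = 12.97°  ✓
  (4,5): δ = 98.51°  ·
antipodal pairs: 5

count = 5; pairs: (0,3), (1,4), (2,4), (2,5), (3,5)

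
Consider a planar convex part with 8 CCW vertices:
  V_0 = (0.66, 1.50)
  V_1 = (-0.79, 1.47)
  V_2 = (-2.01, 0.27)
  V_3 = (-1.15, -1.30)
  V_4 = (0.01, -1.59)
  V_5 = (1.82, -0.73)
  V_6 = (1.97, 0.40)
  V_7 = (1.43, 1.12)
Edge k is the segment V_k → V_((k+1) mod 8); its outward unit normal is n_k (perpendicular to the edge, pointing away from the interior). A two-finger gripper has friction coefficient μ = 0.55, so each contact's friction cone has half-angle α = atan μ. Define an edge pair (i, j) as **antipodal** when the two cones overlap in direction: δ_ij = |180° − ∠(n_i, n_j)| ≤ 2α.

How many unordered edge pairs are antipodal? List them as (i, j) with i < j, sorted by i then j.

α = atan 0.55 = 28.81°;  2α = 57.62°
n_0 = (-0.0207, +0.9998)
n_1 = (-0.7012, +0.7129)
n_2 = (-0.8770, -0.4804)
n_3 = (-0.2425, -0.9701)
n_4 = (+0.4292, -0.9032)
n_5 = (+0.9913, -0.1316)
n_6 = (+0.8000, +0.6000)
n_7 = (+0.4425, +0.8967)
  (0,1): δ = 136.66°  ·
  (0,2): δ = 62.47°  ·
  (0,3): δ = 15.22°  ✓
  (0,4): δ = 24.23°  ✓
  (0,5): δ = 81.25°  ·
  (0,6): δ = 125.68°  ·
  (0,7): δ = 152.55°  ·
  (1,2): δ = 105.81°  ·
  (1,3): δ = 58.56°  ·
  (1,4): δ = 19.11°  ✓
  (1,5): δ = 37.91°  ✓
  (1,6): δ = 82.34°  ·
  (1,7): δ = 109.21°  ·
  (2,3): δ = 132.75°  ·
  (2,4): δ = 93.30°  ·
  (2,5): δ = 36.27°  ✓
  (2,6): δ = 8.16°  ✓
  (2,7): δ = 35.02°  ✓
  (3,4): δ = 140.55°  ·
  (3,5): δ = 83.53°  ·
  (3,6): δ = 39.09°  ✓
  (3,7): δ = 12.23°  ✓
  (4,5): δ = 122.98°  ·
  (4,6): δ = 78.54°  ·
  (4,7): δ = 51.68°  ✓
  (5,6): δ = 135.57°  ·
  (5,7): δ = 108.71°  ·
  (6,7): δ = 153.14°  ·
antipodal pairs: 10

count = 10; pairs: (0,3), (0,4), (1,4), (1,5), (2,5), (2,6), (2,7), (3,6), (3,7), (4,7)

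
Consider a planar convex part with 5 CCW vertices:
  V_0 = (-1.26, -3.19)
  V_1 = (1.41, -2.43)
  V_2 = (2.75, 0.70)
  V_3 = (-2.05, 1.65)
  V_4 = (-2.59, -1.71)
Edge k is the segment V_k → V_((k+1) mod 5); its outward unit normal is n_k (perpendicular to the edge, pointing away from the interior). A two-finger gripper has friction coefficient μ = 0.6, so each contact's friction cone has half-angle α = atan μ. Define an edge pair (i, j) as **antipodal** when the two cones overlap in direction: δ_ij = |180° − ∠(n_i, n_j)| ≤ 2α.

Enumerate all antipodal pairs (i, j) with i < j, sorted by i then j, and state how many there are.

count = 3; pairs: (0,2), (1,3), (2,4)

α = atan 0.6 = 30.96°;  2α = 61.93°
n_0 = (+0.2738, -0.9618)
n_1 = (+0.9193, -0.3936)
n_2 = (+0.1942, +0.9810)
n_3 = (-0.9873, +0.1587)
n_4 = (-0.7438, -0.6684)
  (0,1): δ = 129.07°  ·
  (0,2): δ = 27.08°  ✓
  (0,3): δ = 64.98°  ·
  (0,4): δ = 116.06°  ·
  (1,2): δ = 78.02°  ·
  (1,3): δ = 14.05°  ✓
  (1,4): δ = 65.12°  ·
  (2,3): δ = 87.94°  ·
  (2,4): δ = 36.86°  ✓
  (3,4): δ = 128.93°  ·
antipodal pairs: 3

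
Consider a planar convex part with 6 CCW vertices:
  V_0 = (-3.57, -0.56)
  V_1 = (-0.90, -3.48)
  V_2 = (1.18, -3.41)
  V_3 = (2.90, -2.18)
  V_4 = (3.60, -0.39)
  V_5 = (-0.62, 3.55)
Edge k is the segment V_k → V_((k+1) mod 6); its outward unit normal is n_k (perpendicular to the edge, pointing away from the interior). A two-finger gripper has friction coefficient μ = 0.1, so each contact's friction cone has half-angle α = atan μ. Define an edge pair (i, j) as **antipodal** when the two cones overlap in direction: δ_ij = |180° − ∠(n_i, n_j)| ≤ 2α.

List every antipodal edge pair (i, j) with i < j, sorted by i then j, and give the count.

count = 1; pairs: (0,4)

α = atan 0.1 = 5.71°;  2α = 11.42°
n_0 = (-0.7380, -0.6748)
n_1 = (+0.0336, -0.9994)
n_2 = (+0.5817, -0.8134)
n_3 = (+0.9313, -0.3642)
n_4 = (+0.6824, +0.7309)
n_5 = (-0.8124, +0.5831)
  (0,1): δ = 130.51°  ·
  (0,2): δ = 96.87°  ·
  (0,3): δ = 63.80°  ·
  (0,4): δ = 4.53°  ✓
  (0,5): δ = 101.89°  ·
  (1,2): δ = 146.36°  ·
  (1,3): δ = 113.29°  ·
  (1,4): δ = 44.96°  ·
  (1,5): δ = 52.40°  ·
  (2,3): δ = 146.93°  ·
  (2,4): δ = 78.60°  ·
  (2,5): δ = 18.76°  ·
  (3,4): δ = 111.68°  ·
  (3,5): δ = 14.31°  ·
  (4,5): δ = 82.63°  ·
antipodal pairs: 1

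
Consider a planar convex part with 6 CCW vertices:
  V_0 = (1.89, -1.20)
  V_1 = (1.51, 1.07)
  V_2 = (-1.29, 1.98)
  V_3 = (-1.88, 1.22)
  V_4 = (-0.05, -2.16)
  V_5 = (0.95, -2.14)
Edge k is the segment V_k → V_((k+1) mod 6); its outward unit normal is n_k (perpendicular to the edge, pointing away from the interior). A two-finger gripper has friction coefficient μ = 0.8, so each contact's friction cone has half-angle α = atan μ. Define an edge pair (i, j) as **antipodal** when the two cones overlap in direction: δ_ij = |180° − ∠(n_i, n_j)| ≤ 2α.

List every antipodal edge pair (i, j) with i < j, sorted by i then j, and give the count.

α = atan 0.8 = 38.66°;  2α = 77.32°
n_0 = (+0.9863, +0.1651)
n_1 = (+0.3091, +0.9510)
n_2 = (-0.7899, +0.6132)
n_3 = (-0.8794, -0.4761)
n_4 = (+0.0200, -0.9998)
n_5 = (+0.7071, -0.7071)
  (0,1): δ = 117.51°  ·
  (0,2): δ = 47.33°  ✓
  (0,3): δ = 18.93°  ✓
  (0,4): δ = 81.64°  ·
  (0,5): δ = 125.50°  ·
  (1,2): δ = 109.82°  ·
  (1,3): δ = 43.56°  ✓
  (1,4): δ = 19.15°  ✓
  (1,5): δ = 63.00°  ✓
  (2,3): δ = 113.75°  ·
  (2,4): δ = 51.03°  ✓
  (2,5): δ = 7.18°  ✓
  (3,4): δ = 117.29°  ·
  (3,5): δ = 73.43°  ✓
  (4,5): δ = 136.15°  ·
antipodal pairs: 8

count = 8; pairs: (0,2), (0,3), (1,3), (1,4), (1,5), (2,4), (2,5), (3,5)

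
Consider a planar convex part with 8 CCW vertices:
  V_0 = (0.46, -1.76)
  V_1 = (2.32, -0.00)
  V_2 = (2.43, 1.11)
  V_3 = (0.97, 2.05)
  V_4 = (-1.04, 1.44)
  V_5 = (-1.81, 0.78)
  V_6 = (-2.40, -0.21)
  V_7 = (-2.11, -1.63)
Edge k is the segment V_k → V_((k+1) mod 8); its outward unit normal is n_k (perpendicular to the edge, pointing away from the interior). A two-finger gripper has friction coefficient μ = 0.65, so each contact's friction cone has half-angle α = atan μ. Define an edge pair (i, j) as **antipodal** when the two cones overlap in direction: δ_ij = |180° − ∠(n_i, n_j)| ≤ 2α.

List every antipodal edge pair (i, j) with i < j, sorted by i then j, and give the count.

count = 12; pairs: (0,3), (0,4), (0,5), (0,6), (1,4), (1,5), (1,6), (2,6), (2,7), (3,7), (4,7), (5,7)

α = atan 0.65 = 33.02°;  2α = 66.05°
n_0 = (+0.6873, -0.7264)
n_1 = (+0.9951, -0.0986)
n_2 = (+0.5413, +0.8408)
n_3 = (-0.2904, +0.9569)
n_4 = (-0.6508, +0.7593)
n_5 = (-0.8590, +0.5119)
n_6 = (-0.9798, -0.2001)
n_7 = (-0.0505, -0.9987)
  (0,1): δ = 139.08°  ·
  (0,2): δ = 76.19°  ·
  (0,3): δ = 26.54°  ✓
  (0,4): δ = 2.82°  ✓
  (0,5): δ = 15.79°  ✓
  (0,6): δ = 58.12°  ✓
  (0,7): δ = 133.69°  ·
  (1,2): δ = 117.12°  ·
  (1,3): δ = 67.46°  ·
  (1,4): δ = 43.74°  ✓
  (1,5): δ = 25.13°  ✓
  (1,6): δ = 17.20°  ✓
  (1,7): δ = 92.76°  ·
  (2,3): δ = 130.34°  ·
  (2,4): δ = 106.62°  ·
  (2,5): δ = 88.02°  ·
  (2,6): δ = 45.68°  ✓
  (2,7): δ = 29.88°  ✓
  (3,4): δ = 156.28°  ·
  (3,5): δ = 137.68°  ·
  (3,6): δ = 95.34°  ·
  (3,7): δ = 19.78°  ✓
  (4,5): δ = 161.39°  ·
  (4,6): δ = 119.06°  ·
  (4,7): δ = 43.50°  ✓
  (5,6): δ = 137.66°  ·
  (5,7): δ = 62.10°  ✓
  (6,7): δ = 104.44°  ·
antipodal pairs: 12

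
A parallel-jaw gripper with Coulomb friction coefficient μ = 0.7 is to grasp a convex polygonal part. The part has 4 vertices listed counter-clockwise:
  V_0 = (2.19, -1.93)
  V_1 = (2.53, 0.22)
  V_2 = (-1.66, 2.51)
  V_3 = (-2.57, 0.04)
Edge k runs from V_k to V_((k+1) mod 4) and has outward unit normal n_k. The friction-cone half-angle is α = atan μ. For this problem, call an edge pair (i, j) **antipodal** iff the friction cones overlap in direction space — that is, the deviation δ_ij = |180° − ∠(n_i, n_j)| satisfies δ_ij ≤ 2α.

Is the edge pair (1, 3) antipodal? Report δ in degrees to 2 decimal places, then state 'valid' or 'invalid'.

α = atan 0.7 = 34.99°;  2α = 69.98°
edge 1: e_1 = (-4.19, +2.29);  n_1 = (+0.4796, +0.8775)
edge 3: e_3 = (+4.76, -1.97);  n_3 = (-0.3824, -0.9240)
∠(n_1, n_3) = 173.82°
δ = |180° − 173.82°| = 6.18°
6.18° ≤ 2α = 69.98°  →  valid

δ = 6.18°, valid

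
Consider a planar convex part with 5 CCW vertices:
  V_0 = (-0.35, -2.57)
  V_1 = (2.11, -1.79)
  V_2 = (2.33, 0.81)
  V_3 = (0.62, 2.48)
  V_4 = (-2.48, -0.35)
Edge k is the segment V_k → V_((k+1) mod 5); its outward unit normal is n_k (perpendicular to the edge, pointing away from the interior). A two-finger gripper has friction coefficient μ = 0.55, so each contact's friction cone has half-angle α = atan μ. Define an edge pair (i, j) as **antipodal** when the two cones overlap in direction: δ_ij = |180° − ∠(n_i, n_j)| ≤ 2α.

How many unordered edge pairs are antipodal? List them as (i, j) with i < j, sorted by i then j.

α = atan 0.55 = 28.81°;  2α = 57.62°
n_0 = (+0.3022, -0.9532)
n_1 = (+0.9964, -0.0843)
n_2 = (+0.6987, +0.7154)
n_3 = (-0.6742, +0.7385)
n_4 = (-0.7216, -0.6923)
  (0,1): δ = 112.43°  ·
  (0,2): δ = 61.91°  ·
  (0,3): δ = 24.80°  ✓
  (0,4): δ = 116.22°  ·
  (1,2): δ = 129.49°  ·
  (1,3): δ = 42.77°  ✓
  (1,4): δ = 48.65°  ✓
  (2,3): δ = 93.28°  ·
  (2,4): δ = 1.86°  ✓
  (3,4): δ = 88.58°  ·
antipodal pairs: 4

count = 4; pairs: (0,3), (1,3), (1,4), (2,4)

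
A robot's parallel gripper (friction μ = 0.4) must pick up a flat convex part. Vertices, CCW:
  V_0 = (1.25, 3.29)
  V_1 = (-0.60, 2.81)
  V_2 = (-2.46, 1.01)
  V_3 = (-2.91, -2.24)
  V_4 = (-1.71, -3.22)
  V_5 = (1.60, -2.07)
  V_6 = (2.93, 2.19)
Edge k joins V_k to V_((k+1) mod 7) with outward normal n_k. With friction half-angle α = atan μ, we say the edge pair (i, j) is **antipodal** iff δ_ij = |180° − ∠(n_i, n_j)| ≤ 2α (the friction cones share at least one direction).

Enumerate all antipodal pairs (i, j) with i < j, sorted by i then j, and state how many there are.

α = atan 0.4 = 21.80°;  2α = 43.60°
n_0 = (-0.2511, +0.9679)
n_1 = (-0.6954, +0.7186)
n_2 = (-0.9905, +0.1372)
n_3 = (-0.6325, -0.7745)
n_4 = (+0.3282, -0.9446)
n_5 = (+0.9546, -0.2980)
n_6 = (+0.5478, +0.8366)
  (0,1): δ = 150.48°  ·
  (0,2): δ = 112.43°  ·
  (0,3): δ = 53.78°  ·
  (0,4): δ = 4.61°  ✓
  (0,5): δ = 58.12°  ·
  (0,6): δ = 132.24°  ·
  (1,2): δ = 141.94°  ·
  (1,3): δ = 83.30°  ·
  (1,4): δ = 24.90°  ✓
  (1,5): δ = 28.60°  ✓
  (1,6): δ = 102.72°  ·
  (2,3): δ = 121.35°  ·
  (2,4): δ = 62.96°  ·
  (2,5): δ = 9.46°  ✓
  (2,6): δ = 64.67°  ·
  (3,4): δ = 121.60°  ·
  (3,5): δ = 68.10°  ·
  (3,6): δ = 6.02°  ✓
  (4,5): δ = 126.50°  ·
  (4,6): δ = 52.37°  ·
  (5,6): δ = 105.88°  ·
antipodal pairs: 5

count = 5; pairs: (0,4), (1,4), (1,5), (2,5), (3,6)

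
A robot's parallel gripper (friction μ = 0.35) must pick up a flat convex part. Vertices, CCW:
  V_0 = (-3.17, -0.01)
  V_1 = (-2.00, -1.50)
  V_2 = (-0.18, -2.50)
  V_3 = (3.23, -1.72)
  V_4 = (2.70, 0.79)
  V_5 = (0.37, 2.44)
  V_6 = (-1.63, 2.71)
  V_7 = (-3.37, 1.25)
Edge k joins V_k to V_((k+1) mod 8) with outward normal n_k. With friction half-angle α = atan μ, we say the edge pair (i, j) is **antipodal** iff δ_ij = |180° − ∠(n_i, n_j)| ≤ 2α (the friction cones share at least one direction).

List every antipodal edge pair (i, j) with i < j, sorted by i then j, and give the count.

α = atan 0.35 = 19.29°;  2α = 38.58°
n_0 = (-0.7865, -0.6176)
n_1 = (-0.4815, -0.8764)
n_2 = (+0.2230, -0.9748)
n_3 = (+0.9784, +0.2066)
n_4 = (+0.5779, +0.8161)
n_5 = (+0.1338, +0.9910)
n_6 = (-0.6428, +0.7661)
n_7 = (-0.9876, -0.1568)
  (0,1): δ = 156.93°  ·
  (0,2): δ = 115.26°  ·
  (0,3): δ = 26.22°  ✓
  (0,4): δ = 16.56°  ✓
  (0,5): δ = 44.17°  ·
  (0,6): δ = 91.86°  ·
  (0,7): δ = 150.88°  ·
  (1,2): δ = 138.33°  ·
  (1,3): δ = 49.29°  ·
  (1,4): δ = 6.52°  ✓
  (1,5): δ = 21.10°  ✓
  (1,6): δ = 68.79°  ·
  (1,7): δ = 127.81°  ·
  (2,3): δ = 90.96°  ·
  (2,4): δ = 48.19°  ·
  (2,5): δ = 20.57°  ✓
  (2,6): δ = 27.12°  ✓
  (2,7): δ = 86.14°  ·
  (3,4): δ = 137.23°  ·
  (3,5): δ = 109.61°  ·
  (3,6): δ = 61.92°  ·
  (3,7): δ = 2.90°  ✓
  (4,5): δ = 152.38°  ·
  (4,6): δ = 104.70°  ·
  (4,7): δ = 45.68°  ·
  (5,6): δ = 132.31°  ·
  (5,7): δ = 73.29°  ·
  (6,7): δ = 120.98°  ·
antipodal pairs: 7

count = 7; pairs: (0,3), (0,4), (1,4), (1,5), (2,5), (2,6), (3,7)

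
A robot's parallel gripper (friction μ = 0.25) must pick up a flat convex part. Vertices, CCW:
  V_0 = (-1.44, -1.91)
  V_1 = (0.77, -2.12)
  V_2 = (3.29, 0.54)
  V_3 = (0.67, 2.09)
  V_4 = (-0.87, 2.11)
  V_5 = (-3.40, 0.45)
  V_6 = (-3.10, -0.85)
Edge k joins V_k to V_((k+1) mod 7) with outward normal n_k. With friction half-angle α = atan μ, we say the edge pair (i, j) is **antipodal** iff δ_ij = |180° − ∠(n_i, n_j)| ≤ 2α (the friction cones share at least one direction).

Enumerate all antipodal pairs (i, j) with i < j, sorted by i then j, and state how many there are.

count = 4; pairs: (0,2), (0,3), (1,4), (2,6)

α = atan 0.25 = 14.04°;  2α = 28.07°
n_0 = (-0.0946, -0.9955)
n_1 = (+0.7260, -0.6877)
n_2 = (+0.5092, +0.8607)
n_3 = (+0.0130, +0.9999)
n_4 = (-0.5486, +0.8361)
n_5 = (-0.9744, -0.2249)
n_6 = (-0.5382, -0.8428)
  (0,1): δ = 128.02°  ·
  (0,2): δ = 25.18°  ✓
  (0,3): δ = 4.68°  ✓
  (0,4): δ = 38.70°  ·
  (0,5): δ = 108.42°  ·
  (0,6): δ = 152.87°  ·
  (1,2): δ = 77.16°  ·
  (1,3): δ = 47.29°  ·
  (1,4): δ = 13.28°  ✓
  (1,5): δ = 56.45°  ·
  (1,6): δ = 100.89°  ·
  (2,3): δ = 150.14°  ·
  (2,4): δ = 116.12°  ·
  (2,5): δ = 46.40°  ·
  (2,6): δ = 1.95°  ✓
  (3,4): δ = 145.99°  ·
  (3,5): δ = 76.26°  ·
  (3,6): δ = 31.82°  ·
  (4,5): δ = 110.28°  ·
  (4,6): δ = 65.83°  ·
  (5,6): δ = 135.56°  ·
antipodal pairs: 4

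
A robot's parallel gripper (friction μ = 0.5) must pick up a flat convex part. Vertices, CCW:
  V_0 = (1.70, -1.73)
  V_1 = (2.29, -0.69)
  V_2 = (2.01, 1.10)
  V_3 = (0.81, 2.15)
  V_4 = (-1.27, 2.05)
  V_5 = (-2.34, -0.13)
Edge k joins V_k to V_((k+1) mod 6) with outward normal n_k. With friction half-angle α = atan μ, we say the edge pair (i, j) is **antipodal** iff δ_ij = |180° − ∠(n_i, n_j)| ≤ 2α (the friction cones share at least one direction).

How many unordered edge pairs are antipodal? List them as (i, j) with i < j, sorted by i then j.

count = 4; pairs: (0,4), (1,4), (2,5), (3,5)

α = atan 0.5 = 26.57°;  2α = 53.13°
n_0 = (+0.8698, -0.4934)
n_1 = (+0.9880, +0.1545)
n_2 = (+0.6585, +0.7526)
n_3 = (-0.0480, +0.9988)
n_4 = (-0.8977, +0.4406)
n_5 = (-0.3682, -0.9297)
  (0,1): δ = 141.54°  ·
  (0,2): δ = 101.62°  ·
  (0,3): δ = 57.68°  ·
  (0,4): δ = 3.42°  ✓
  (0,5): δ = 97.96°  ·
  (1,2): δ = 140.08°  ·
  (1,3): δ = 96.14°  ·
  (1,4): δ = 35.03°  ✓
  (1,5): δ = 59.50°  ·
  (2,3): δ = 136.06°  ·
  (2,4): δ = 74.96°  ·
  (2,5): δ = 19.58°  ✓
  (3,4): δ = 118.90°  ·
  (3,5): δ = 24.36°  ✓
  (4,5): δ = 85.46°  ·
antipodal pairs: 4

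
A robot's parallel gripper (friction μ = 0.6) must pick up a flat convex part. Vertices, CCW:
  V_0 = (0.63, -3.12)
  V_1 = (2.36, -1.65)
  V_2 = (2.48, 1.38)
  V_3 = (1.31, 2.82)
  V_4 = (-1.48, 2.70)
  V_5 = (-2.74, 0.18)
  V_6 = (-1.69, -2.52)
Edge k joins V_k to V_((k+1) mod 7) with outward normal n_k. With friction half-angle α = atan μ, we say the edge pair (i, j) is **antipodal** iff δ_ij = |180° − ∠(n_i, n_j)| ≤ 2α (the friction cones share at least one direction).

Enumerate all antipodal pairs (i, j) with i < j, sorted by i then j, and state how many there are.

α = atan 0.6 = 30.96°;  2α = 61.93°
n_0 = (+0.6475, -0.7620)
n_1 = (+0.9992, -0.0396)
n_2 = (+0.7761, +0.6306)
n_3 = (-0.0430, +0.9991)
n_4 = (-0.8944, +0.4472)
n_5 = (-0.9320, -0.3624)
n_6 = (-0.2504, -0.9681)
  (0,1): δ = 132.62°  ·
  (0,2): δ = 91.26°  ·
  (0,3): δ = 37.89°  ✓
  (0,4): δ = 23.08°  ✓
  (0,5): δ = 70.90°  ·
  (0,6): δ = 125.14°  ·
  (1,2): δ = 138.64°  ·
  (1,3): δ = 85.27°  ·
  (1,4): δ = 24.30°  ✓
  (1,5): δ = 23.52°  ✓
  (1,6): δ = 77.77°  ·
  (2,3): δ = 126.63°  ·
  (2,4): δ = 65.66°  ·
  (2,5): δ = 17.84°  ✓
  (2,6): δ = 36.41°  ✓
  (3,4): δ = 119.03°  ·
  (3,5): δ = 71.21°  ·
  (3,6): δ = 16.96°  ✓
  (4,5): δ = 132.18°  ·
  (4,6): δ = 77.94°  ·
  (5,6): δ = 125.75°  ·
antipodal pairs: 7

count = 7; pairs: (0,3), (0,4), (1,4), (1,5), (2,5), (2,6), (3,6)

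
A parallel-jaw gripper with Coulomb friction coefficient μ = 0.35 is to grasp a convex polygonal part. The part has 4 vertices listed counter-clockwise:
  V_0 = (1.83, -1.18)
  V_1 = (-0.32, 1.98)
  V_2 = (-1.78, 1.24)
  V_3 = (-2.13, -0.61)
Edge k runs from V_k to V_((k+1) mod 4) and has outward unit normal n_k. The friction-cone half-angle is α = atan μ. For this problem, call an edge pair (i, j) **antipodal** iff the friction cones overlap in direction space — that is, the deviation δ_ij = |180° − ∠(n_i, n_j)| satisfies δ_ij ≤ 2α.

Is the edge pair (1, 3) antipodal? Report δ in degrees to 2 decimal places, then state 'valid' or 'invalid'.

δ = 35.07°, valid

α = atan 0.35 = 19.29°;  2α = 38.58°
edge 1: e_1 = (-1.46, -0.74);  n_1 = (-0.4521, +0.8920)
edge 3: e_3 = (+3.96, -0.57);  n_3 = (-0.1425, -0.9898)
∠(n_1, n_3) = 144.93°
δ = |180° − 144.93°| = 35.07°
35.07° ≤ 2α = 38.58°  →  valid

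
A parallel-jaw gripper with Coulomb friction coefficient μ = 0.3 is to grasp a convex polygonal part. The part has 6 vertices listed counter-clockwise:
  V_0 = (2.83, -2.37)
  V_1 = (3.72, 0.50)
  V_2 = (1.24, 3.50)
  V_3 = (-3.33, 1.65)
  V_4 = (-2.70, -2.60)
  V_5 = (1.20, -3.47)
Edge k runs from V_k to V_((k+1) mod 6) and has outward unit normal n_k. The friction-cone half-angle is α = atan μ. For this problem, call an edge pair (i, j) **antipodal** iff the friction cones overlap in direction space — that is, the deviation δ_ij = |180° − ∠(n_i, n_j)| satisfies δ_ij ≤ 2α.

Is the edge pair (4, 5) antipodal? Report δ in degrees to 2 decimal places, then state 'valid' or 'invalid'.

δ = 133.41°, invalid

α = atan 0.3 = 16.70°;  2α = 33.40°
edge 4: e_4 = (+3.90, -0.87);  n_4 = (-0.2177, -0.9760)
edge 5: e_5 = (+1.63, +1.10);  n_5 = (+0.5594, -0.8289)
∠(n_4, n_5) = 46.59°
δ = |180° − 46.59°| = 133.41°
133.41° > 2α = 33.40°  →  invalid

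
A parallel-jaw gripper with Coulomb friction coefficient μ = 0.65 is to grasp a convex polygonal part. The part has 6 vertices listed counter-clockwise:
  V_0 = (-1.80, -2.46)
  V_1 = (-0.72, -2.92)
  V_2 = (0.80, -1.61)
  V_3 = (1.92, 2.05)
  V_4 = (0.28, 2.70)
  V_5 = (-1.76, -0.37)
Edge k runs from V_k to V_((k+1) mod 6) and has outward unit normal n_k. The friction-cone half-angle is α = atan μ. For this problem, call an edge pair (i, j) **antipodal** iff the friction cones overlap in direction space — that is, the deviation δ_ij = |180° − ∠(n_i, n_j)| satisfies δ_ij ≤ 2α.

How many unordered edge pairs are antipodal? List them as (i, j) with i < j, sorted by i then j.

count = 6; pairs: (0,3), (1,3), (1,4), (1,5), (2,4), (2,5)

α = atan 0.65 = 33.02°;  2α = 66.05°
n_0 = (-0.3919, -0.9200)
n_1 = (+0.6528, -0.7575)
n_2 = (+0.9562, -0.2926)
n_3 = (+0.3685, +0.9296)
n_4 = (-0.8329, +0.5534)
n_5 = (-0.9998, +0.0191)
  (0,1): δ = 116.17°  ·
  (0,2): δ = 83.94°  ·
  (0,3): δ = 1.45°  ✓
  (0,4): δ = 79.47°  ·
  (0,5): δ = 111.97°  ·
  (1,2): δ = 147.77°  ·
  (1,3): δ = 62.38°  ✓
  (1,4): δ = 15.64°  ✓
  (1,5): δ = 48.15°  ✓
  (2,3): δ = 94.61°  ·
  (2,4): δ = 16.59°  ✓
  (2,5): δ = 15.92°  ✓
  (3,4): δ = 101.98°  ·
  (3,5): δ = 69.48°  ·
  (4,5): δ = 147.49°  ·
antipodal pairs: 6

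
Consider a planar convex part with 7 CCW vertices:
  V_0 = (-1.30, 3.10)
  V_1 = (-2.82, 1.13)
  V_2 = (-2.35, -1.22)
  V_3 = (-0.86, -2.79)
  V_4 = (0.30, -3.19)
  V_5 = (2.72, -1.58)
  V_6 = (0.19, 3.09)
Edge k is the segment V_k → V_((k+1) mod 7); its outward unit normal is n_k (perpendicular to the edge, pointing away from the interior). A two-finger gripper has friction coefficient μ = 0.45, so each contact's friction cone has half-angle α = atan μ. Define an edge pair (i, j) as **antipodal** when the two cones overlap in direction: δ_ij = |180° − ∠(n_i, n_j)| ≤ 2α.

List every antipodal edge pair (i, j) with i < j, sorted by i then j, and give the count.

α = atan 0.45 = 24.23°;  2α = 48.46°
n_0 = (-0.7917, +0.6109)
n_1 = (-0.9806, -0.1961)
n_2 = (-0.7253, -0.6884)
n_3 = (-0.3260, -0.9454)
n_4 = (+0.5539, -0.8326)
n_5 = (+0.8793, +0.4763)
n_6 = (+0.0067, +1.0000)
  (0,1): δ = 131.04°  ·
  (0,2): δ = 98.84°  ·
  (0,3): δ = 71.37°  ·
  (0,4): δ = 18.71°  ✓
  (0,5): δ = 66.10°  ·
  (0,6): δ = 127.27°  ·
  (1,2): δ = 147.81°  ·
  (1,3): δ = 120.34°  ·
  (1,4): δ = 67.67°  ·
  (1,5): δ = 17.14°  ✓
  (1,6): δ = 78.31°  ·
  (2,3): δ = 152.53°  ·
  (2,4): δ = 99.87°  ·
  (2,5): δ = 15.06°  ✓
  (2,6): δ = 46.11°  ✓
  (3,4): δ = 127.34°  ·
  (3,5): δ = 42.53°  ✓
  (3,6): δ = 18.64°  ✓
  (4,5): δ = 95.19°  ·
  (4,6): δ = 34.02°  ✓
  (5,6): δ = 118.83°  ·
antipodal pairs: 7

count = 7; pairs: (0,4), (1,5), (2,5), (2,6), (3,5), (3,6), (4,6)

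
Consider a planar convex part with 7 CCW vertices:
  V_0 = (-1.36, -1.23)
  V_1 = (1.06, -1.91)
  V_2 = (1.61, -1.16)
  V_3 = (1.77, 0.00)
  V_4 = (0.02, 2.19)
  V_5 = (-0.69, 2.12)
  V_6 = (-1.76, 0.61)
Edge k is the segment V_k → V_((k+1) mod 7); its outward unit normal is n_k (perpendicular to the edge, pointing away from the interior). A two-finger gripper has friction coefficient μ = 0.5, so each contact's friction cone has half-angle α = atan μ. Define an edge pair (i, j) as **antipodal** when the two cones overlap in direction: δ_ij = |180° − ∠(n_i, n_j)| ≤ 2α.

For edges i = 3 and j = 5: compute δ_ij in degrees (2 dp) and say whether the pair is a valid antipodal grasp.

δ = 73.95°, invalid

α = atan 0.5 = 26.57°;  2α = 53.13°
edge 3: e_3 = (-1.75, +2.19);  n_3 = (+0.7812, +0.6243)
edge 5: e_5 = (-1.07, -1.51);  n_5 = (-0.8159, +0.5782)
∠(n_3, n_5) = 106.05°
δ = |180° − 106.05°| = 73.95°
73.95° > 2α = 53.13°  →  invalid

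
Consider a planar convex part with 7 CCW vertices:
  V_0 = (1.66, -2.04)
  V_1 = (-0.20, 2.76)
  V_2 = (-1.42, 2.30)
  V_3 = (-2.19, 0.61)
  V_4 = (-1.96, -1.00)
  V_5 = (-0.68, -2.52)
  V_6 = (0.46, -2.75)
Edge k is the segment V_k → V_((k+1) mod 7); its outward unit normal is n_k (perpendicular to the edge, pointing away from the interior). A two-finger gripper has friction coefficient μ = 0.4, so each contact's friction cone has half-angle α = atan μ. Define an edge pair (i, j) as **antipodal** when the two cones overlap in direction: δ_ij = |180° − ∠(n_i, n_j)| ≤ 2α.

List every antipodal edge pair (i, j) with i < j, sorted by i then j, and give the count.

count = 5; pairs: (0,3), (0,4), (1,5), (1,6), (2,6)

α = atan 0.4 = 21.80°;  2α = 43.60°
n_0 = (+0.9324, +0.3613)
n_1 = (-0.3528, +0.9357)
n_2 = (-0.9100, +0.4146)
n_3 = (-0.9899, -0.1414)
n_4 = (-0.7649, -0.6441)
n_5 = (-0.1978, -0.9802)
n_6 = (+0.5092, -0.8606)
  (0,1): δ = 90.52°  ·
  (0,2): δ = 45.68°  ·
  (0,3): δ = 13.05°  ✓
  (0,4): δ = 18.92°  ✓
  (0,5): δ = 57.41°  ·
  (0,6): δ = 99.43°  ·
  (1,2): δ = 135.15°  ·
  (1,3): δ = 102.53°  ·
  (1,4): δ = 70.56°  ·
  (1,5): δ = 32.07°  ✓
  (1,6): δ = 9.95°  ✓
  (2,3): δ = 147.37°  ·
  (2,4): δ = 115.40°  ·
  (2,5): δ = 76.91°  ·
  (2,6): δ = 34.89°  ✓
  (3,4): δ = 148.03°  ·
  (3,5): δ = 109.54°  ·
  (3,6): δ = 67.52°  ·
  (4,5): δ = 141.51°  ·
  (4,6): δ = 99.49°  ·
  (5,6): δ = 137.98°  ·
antipodal pairs: 5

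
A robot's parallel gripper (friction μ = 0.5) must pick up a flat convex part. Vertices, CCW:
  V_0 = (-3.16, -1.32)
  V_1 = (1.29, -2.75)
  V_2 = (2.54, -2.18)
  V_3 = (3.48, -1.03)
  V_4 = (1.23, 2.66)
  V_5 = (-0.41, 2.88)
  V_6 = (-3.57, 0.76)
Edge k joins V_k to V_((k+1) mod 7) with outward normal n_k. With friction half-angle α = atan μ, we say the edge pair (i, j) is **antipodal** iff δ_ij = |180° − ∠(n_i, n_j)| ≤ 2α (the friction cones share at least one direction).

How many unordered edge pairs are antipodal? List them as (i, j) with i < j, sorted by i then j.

α = atan 0.5 = 26.57°;  2α = 53.13°
n_0 = (-0.3059, -0.9521)
n_1 = (+0.4149, -0.9099)
n_2 = (+0.7743, -0.6329)
n_3 = (+0.8538, +0.5206)
n_4 = (+0.1330, +0.9911)
n_5 = (-0.5571, +0.8304)
n_6 = (-0.9811, -0.1934)
  (0,1): δ = 137.67°  ·
  (0,2): δ = 111.45°  ·
  (0,3): δ = 40.81°  ✓
  (0,4): δ = 10.17°  ✓
  (0,5): δ = 51.67°  ✓
  (0,6): δ = 118.97°  ·
  (1,2): δ = 153.78°  ·
  (1,3): δ = 83.14°  ·
  (1,4): δ = 32.15°  ✓
  (1,5): δ = 9.34°  ✓
  (1,6): δ = 76.64°  ·
  (2,3): δ = 109.36°  ·
  (2,4): δ = 58.38°  ·
  (2,5): δ = 16.88°  ✓
  (2,6): δ = 50.41°  ✓
  (3,4): δ = 129.01°  ·
  (3,5): δ = 87.52°  ·
  (3,6): δ = 20.22°  ✓
  (4,5): δ = 138.50°  ·
  (4,6): δ = 71.21°  ·
  (5,6): δ = 112.71°  ·
antipodal pairs: 8

count = 8; pairs: (0,3), (0,4), (0,5), (1,4), (1,5), (2,5), (2,6), (3,6)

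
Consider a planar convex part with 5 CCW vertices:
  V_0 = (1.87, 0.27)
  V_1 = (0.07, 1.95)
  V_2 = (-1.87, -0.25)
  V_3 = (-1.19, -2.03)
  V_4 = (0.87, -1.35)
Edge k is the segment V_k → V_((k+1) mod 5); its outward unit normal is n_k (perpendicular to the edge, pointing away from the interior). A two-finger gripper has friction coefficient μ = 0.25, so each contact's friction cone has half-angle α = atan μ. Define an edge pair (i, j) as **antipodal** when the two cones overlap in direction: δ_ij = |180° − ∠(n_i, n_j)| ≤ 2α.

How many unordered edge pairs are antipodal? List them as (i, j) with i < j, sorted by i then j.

count = 2; pairs: (0,2), (1,4)

α = atan 0.25 = 14.04°;  2α = 28.07°
n_0 = (+0.6823, +0.7311)
n_1 = (-0.7500, +0.6614)
n_2 = (-0.9342, -0.3569)
n_3 = (+0.3135, -0.9496)
n_4 = (+0.8509, -0.5253)
  (0,1): δ = 88.38°  ·
  (0,2): δ = 26.07°  ✓
  (0,3): δ = 61.29°  ·
  (0,4): δ = 101.34°  ·
  (1,2): δ = 117.69°  ·
  (1,3): δ = 30.33°  ·
  (1,4): δ = 9.72°  ✓
  (2,3): δ = 92.64°  ·
  (2,4): δ = 52.59°  ·
  (3,4): δ = 139.95°  ·
antipodal pairs: 2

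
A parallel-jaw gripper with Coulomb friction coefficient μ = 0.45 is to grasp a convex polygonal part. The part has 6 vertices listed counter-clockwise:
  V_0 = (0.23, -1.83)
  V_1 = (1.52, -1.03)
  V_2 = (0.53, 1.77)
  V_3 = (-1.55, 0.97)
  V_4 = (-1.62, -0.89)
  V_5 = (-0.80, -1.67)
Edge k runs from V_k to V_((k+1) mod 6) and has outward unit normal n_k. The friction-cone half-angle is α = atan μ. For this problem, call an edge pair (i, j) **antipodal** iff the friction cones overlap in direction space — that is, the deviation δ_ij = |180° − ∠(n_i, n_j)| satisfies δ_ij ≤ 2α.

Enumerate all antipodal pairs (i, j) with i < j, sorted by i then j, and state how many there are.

α = atan 0.45 = 24.23°;  2α = 48.46°
n_0 = (+0.5270, -0.8498)
n_1 = (+0.9428, +0.3333)
n_2 = (-0.3590, +0.9333)
n_3 = (-0.9993, +0.0376)
n_4 = (-0.6892, -0.7246)
n_5 = (-0.1535, -0.9881)
  (0,1): δ = 102.33°  ·
  (0,2): δ = 10.77°  ✓
  (0,3): δ = 56.04°  ·
  (0,4): δ = 104.63°  ·
  (0,5): δ = 139.36°  ·
  (1,2): δ = 88.43°  ·
  (1,3): δ = 21.63°  ✓
  (1,4): δ = 26.96°  ✓
  (1,5): δ = 61.70°  ·
  (2,3): δ = 113.19°  ·
  (2,4): δ = 64.61°  ·
  (2,5): δ = 29.87°  ✓
  (3,4): δ = 131.41°  ·
  (3,5): δ = 96.67°  ·
  (4,5): δ = 145.26°  ·
antipodal pairs: 4

count = 4; pairs: (0,2), (1,3), (1,4), (2,5)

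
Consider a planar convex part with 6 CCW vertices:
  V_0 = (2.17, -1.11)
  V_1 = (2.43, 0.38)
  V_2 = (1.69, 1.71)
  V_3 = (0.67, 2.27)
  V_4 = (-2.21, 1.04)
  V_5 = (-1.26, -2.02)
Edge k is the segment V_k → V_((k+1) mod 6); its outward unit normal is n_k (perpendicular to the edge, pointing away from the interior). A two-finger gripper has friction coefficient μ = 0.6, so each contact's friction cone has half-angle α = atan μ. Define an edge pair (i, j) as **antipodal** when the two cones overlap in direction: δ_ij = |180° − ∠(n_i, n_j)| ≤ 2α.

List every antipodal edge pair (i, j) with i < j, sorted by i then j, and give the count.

count = 6; pairs: (0,3), (0,4), (1,4), (2,4), (2,5), (3,5)

α = atan 0.6 = 30.96°;  2α = 61.93°
n_0 = (+0.9851, -0.1719)
n_1 = (+0.8738, +0.4862)
n_2 = (+0.4813, +0.8766)
n_3 = (-0.3928, +0.9196)
n_4 = (-0.9550, -0.2965)
n_5 = (+0.2564, -0.9666)
  (0,1): δ = 141.01°  ·
  (0,2): δ = 108.87°  ·
  (0,3): δ = 56.98°  ✓
  (0,4): δ = 27.15°  ✓
  (0,5): δ = 114.76°  ·
  (1,2): δ = 147.86°  ·
  (1,3): δ = 95.96°  ·
  (1,4): δ = 11.84°  ✓
  (1,5): δ = 75.77°  ·
  (2,3): δ = 128.11°  ·
  (2,4): δ = 43.99°  ✓
  (2,5): δ = 43.63°  ✓
  (3,4): δ = 95.88°  ·
  (3,5): δ = 8.27°  ✓
  (4,5): δ = 92.39°  ·
antipodal pairs: 6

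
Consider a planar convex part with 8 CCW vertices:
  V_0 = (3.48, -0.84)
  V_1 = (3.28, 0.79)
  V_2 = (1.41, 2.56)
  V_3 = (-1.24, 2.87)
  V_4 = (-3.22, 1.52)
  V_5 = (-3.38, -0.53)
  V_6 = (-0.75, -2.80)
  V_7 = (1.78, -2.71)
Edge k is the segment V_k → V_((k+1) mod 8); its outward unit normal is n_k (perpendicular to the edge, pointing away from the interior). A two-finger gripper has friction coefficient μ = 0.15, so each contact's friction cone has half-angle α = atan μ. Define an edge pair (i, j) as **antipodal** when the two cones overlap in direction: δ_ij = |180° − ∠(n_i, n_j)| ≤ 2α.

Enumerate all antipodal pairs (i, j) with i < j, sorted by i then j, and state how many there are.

count = 4; pairs: (0,4), (1,5), (2,6), (3,7)

α = atan 0.15 = 8.53°;  2α = 17.06°
n_0 = (+0.9926, +0.1218)
n_1 = (+0.6874, +0.7263)
n_2 = (+0.1162, +0.9932)
n_3 = (-0.5633, +0.8262)
n_4 = (-0.9970, +0.0778)
n_5 = (-0.6534, -0.7570)
n_6 = (+0.0356, -0.9994)
n_7 = (+0.7399, -0.6727)
  (0,1): δ = 140.42°  ·
  (0,2): δ = 103.67°  ·
  (0,3): δ = 62.71°  ·
  (0,4): δ = 11.46°  ✓
  (0,5): δ = 42.21°  ·
  (0,6): δ = 85.04°  ·
  (0,7): δ = 130.73°  ·
  (1,2): δ = 143.25°  ·
  (1,3): δ = 102.29°  ·
  (1,4): δ = 51.04°  ·
  (1,5): δ = 2.63°  ✓
  (1,6): δ = 45.46°  ·
  (1,7): δ = 91.15°  ·
  (2,3): δ = 139.04°  ·
  (2,4): δ = 87.79°  ·
  (2,5): δ = 34.13°  ·
  (2,6): δ = 8.71°  ✓
  (2,7): δ = 54.40°  ·
  (3,4): δ = 128.75°  ·
  (3,5): δ = 75.08°  ·
  (3,6): δ = 32.25°  ·
  (3,7): δ = 13.44°  ✓
  (4,5): δ = 126.34°  ·
  (4,6): δ = 83.50°  ·
  (4,7): δ = 37.81°  ·
  (5,6): δ = 137.16°  ·
  (5,7): δ = 91.48°  ·
  (6,7): δ = 134.31°  ·
antipodal pairs: 4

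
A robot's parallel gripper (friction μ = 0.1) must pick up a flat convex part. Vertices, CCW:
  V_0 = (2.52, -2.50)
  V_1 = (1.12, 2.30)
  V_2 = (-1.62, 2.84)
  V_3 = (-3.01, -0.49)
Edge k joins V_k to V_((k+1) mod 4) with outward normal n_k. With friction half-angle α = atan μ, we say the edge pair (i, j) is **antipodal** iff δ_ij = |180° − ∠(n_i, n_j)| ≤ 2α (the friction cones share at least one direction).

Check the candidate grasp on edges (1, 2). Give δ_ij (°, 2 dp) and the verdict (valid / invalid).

α = atan 0.1 = 5.71°;  2α = 11.42°
edge 1: e_1 = (-2.74, +0.54);  n_1 = (+0.1934, +0.9811)
edge 2: e_2 = (-1.39, -3.33);  n_2 = (-0.9228, +0.3852)
∠(n_1, n_2) = 78.49°
δ = |180° − 78.49°| = 101.51°
101.51° > 2α = 11.42°  →  invalid

δ = 101.51°, invalid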